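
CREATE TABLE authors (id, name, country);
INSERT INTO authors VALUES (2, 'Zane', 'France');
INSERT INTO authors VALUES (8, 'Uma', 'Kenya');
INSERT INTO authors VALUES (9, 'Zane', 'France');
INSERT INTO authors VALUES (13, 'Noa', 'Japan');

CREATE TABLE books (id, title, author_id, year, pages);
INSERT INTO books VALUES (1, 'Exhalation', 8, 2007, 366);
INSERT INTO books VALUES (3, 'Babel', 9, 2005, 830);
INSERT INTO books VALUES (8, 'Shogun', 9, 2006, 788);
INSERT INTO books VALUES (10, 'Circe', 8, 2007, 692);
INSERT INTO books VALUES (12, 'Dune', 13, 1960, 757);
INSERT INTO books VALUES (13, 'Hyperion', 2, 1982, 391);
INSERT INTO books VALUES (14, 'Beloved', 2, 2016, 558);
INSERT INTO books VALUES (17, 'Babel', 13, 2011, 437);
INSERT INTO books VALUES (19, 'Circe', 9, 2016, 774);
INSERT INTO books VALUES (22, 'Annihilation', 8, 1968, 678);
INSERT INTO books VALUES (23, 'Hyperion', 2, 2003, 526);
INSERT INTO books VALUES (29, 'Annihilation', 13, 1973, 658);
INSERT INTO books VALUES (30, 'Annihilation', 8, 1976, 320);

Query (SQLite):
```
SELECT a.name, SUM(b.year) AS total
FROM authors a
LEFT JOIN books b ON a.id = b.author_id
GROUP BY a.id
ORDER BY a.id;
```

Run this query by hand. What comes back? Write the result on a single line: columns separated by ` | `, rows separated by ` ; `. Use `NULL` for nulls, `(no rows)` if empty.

LEFT JOIN keeps every authors row; unmatched ones get NULL for books columns.
Group by authors.id and compute SUM(b.year). SUM over an all-NULL group is NULL.
  2: ids {13, 14, 23} → SUM(b.year)=6001
  8: ids {1, 10, 22, 30} → SUM(b.year)=7958
  9: ids {3, 8, 19} → SUM(b.year)=6027
  13: ids {12, 17, 29} → SUM(b.year)=5944

Zane | 6001 ; Uma | 7958 ; Zane | 6027 ; Noa | 5944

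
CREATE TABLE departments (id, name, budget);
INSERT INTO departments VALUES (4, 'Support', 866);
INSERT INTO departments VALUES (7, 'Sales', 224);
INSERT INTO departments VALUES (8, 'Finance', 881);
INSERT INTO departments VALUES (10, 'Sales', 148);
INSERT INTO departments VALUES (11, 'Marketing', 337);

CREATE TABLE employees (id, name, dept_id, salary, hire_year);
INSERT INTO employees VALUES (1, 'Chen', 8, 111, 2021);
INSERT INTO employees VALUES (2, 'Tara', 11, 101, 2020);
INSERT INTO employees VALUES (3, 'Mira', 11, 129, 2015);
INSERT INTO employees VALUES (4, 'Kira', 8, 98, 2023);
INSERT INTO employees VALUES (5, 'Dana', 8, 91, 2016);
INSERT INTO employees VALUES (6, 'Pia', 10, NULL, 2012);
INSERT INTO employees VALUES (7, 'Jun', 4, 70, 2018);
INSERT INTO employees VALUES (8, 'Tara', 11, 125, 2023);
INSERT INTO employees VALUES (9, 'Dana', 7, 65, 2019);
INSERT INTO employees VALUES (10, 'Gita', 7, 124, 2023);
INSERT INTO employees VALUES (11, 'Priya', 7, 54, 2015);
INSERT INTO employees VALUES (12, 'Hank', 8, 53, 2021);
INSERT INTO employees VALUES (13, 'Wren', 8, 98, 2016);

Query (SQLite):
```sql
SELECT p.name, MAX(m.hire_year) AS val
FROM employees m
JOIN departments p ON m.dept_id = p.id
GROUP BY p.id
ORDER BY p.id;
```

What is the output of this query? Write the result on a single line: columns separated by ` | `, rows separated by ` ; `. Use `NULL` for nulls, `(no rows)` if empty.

Join each employees row to its departments via dept_id.
Group joined rows by departments.id; compute MAX(m.hire_year) per group.
  4: ids {7} → MAX(m.hire_year)=2018
  7: ids {9, 10, 11} → MAX(m.hire_year)=2023
  8: ids {1, 4, 5, 12, 13} → MAX(m.hire_year)=2023
  10: ids {6} → MAX(m.hire_year)=2012
  11: ids {2, 3, 8} → MAX(m.hire_year)=2023

Support | 2018 ; Sales | 2023 ; Finance | 2023 ; Sales | 2012 ; Marketing | 2023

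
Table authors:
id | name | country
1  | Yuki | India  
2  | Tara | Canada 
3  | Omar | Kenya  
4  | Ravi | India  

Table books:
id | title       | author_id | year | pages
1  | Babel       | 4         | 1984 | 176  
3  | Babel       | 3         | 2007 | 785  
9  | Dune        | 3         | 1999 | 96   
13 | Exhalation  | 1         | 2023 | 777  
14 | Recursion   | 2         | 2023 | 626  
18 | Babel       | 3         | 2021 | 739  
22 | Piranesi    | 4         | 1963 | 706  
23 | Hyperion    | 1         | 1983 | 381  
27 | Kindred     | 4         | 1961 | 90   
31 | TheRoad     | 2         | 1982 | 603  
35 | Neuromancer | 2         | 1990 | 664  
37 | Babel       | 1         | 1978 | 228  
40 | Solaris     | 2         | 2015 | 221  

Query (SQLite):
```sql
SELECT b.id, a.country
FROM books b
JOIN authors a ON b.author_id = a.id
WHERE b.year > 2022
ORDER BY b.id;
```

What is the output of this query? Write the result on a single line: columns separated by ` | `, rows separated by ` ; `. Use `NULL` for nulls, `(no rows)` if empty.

Each books row matches the authors row where author_id = authors.id.
Then keep rows with b.year > 2022.

13 | India ; 14 | Canada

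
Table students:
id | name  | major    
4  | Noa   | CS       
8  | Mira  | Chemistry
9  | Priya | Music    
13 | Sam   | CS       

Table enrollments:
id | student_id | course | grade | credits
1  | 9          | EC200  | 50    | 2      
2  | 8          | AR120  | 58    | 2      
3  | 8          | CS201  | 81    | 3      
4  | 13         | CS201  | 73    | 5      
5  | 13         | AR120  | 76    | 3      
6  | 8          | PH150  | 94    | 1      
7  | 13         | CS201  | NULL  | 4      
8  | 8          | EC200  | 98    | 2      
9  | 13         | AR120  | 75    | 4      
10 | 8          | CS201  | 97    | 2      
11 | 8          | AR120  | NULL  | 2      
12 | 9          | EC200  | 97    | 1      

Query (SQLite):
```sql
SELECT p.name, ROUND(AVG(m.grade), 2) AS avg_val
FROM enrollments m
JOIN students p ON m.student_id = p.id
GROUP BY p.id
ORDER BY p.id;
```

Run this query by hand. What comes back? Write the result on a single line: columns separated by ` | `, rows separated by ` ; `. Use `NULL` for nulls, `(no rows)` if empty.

Mira | 85.6 ; Priya | 73.5 ; Sam | 74.67

Join each enrollments row to its students via student_id.
Group joined rows by students.id; compute ROUND(AVG(m.grade), 2) per group.
  8: ids {2, 3, 6, 8, 10, 11} → ROUND(AVG(m.grade), 2)=85.6
  9: ids {1, 12} → ROUND(AVG(m.grade), 2)=73.5
  13: ids {4, 5, 7, 9} → ROUND(AVG(m.grade), 2)=74.67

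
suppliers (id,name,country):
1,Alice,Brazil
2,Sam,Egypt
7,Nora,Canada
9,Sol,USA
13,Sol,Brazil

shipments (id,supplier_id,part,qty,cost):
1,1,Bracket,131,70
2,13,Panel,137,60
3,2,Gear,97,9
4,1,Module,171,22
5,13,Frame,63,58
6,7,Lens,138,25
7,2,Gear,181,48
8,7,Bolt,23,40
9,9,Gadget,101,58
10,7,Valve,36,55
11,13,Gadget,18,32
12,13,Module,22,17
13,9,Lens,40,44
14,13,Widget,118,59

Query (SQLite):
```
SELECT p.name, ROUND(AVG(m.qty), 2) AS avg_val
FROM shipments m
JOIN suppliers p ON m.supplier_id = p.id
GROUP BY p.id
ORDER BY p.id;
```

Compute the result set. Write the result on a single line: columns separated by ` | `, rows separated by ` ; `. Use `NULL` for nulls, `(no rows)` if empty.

Alice | 151 ; Sam | 139 ; Nora | 65.67 ; Sol | 70.5 ; Sol | 71.6

Join each shipments row to its suppliers via supplier_id.
Group joined rows by suppliers.id; compute ROUND(AVG(m.qty), 2) per group.
  1: ids {1, 4} → ROUND(AVG(m.qty), 2)=151
  2: ids {3, 7} → ROUND(AVG(m.qty), 2)=139
  7: ids {6, 8, 10} → ROUND(AVG(m.qty), 2)=65.67
  9: ids {9, 13} → ROUND(AVG(m.qty), 2)=70.5
  13: ids {2, 5, 11, 12, 14} → ROUND(AVG(m.qty), 2)=71.6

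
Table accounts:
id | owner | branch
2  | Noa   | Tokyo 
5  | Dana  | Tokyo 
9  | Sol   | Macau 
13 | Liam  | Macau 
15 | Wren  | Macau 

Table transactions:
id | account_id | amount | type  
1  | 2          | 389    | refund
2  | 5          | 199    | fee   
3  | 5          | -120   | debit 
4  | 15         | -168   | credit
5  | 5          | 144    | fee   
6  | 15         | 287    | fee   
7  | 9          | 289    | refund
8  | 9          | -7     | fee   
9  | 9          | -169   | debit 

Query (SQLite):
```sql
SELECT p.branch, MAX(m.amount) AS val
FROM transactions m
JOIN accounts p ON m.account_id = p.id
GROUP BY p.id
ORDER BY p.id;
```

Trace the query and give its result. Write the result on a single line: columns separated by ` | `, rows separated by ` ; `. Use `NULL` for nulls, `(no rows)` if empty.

Join each transactions row to its accounts via account_id.
Group joined rows by accounts.id; compute MAX(m.amount) per group.
  2: ids {1} → MAX(m.amount)=389
  5: ids {2, 3, 5} → MAX(m.amount)=199
  9: ids {7, 8, 9} → MAX(m.amount)=289
  15: ids {4, 6} → MAX(m.amount)=287

Tokyo | 389 ; Tokyo | 199 ; Macau | 289 ; Macau | 287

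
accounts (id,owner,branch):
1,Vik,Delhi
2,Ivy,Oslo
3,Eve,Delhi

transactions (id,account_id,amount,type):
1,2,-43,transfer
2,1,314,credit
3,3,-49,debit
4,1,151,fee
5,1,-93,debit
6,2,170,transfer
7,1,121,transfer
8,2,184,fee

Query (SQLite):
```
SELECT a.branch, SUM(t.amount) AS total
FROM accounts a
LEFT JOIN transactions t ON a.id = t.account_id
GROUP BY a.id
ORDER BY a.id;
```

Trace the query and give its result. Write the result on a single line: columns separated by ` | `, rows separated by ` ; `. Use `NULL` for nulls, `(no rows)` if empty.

LEFT JOIN keeps every accounts row; unmatched ones get NULL for transactions columns.
Group by accounts.id and compute SUM(t.amount). SUM over an all-NULL group is NULL.
  1: ids {2, 4, 5, 7} → SUM(t.amount)=493
  2: ids {1, 6, 8} → SUM(t.amount)=311
  3: ids {3} → SUM(t.amount)=-49

Delhi | 493 ; Oslo | 311 ; Delhi | -49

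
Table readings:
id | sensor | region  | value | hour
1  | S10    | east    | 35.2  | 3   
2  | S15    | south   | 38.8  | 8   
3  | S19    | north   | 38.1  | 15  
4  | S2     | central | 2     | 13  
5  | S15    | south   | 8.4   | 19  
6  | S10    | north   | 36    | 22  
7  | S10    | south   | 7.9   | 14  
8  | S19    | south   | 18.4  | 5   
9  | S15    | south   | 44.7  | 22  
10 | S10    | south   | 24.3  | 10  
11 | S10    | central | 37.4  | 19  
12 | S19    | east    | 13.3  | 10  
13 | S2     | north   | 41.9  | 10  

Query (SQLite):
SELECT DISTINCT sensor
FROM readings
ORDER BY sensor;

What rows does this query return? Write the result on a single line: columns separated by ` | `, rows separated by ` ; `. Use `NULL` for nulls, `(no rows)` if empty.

Collect distinct sensor values from readings.

S10 ; S15 ; S19 ; S2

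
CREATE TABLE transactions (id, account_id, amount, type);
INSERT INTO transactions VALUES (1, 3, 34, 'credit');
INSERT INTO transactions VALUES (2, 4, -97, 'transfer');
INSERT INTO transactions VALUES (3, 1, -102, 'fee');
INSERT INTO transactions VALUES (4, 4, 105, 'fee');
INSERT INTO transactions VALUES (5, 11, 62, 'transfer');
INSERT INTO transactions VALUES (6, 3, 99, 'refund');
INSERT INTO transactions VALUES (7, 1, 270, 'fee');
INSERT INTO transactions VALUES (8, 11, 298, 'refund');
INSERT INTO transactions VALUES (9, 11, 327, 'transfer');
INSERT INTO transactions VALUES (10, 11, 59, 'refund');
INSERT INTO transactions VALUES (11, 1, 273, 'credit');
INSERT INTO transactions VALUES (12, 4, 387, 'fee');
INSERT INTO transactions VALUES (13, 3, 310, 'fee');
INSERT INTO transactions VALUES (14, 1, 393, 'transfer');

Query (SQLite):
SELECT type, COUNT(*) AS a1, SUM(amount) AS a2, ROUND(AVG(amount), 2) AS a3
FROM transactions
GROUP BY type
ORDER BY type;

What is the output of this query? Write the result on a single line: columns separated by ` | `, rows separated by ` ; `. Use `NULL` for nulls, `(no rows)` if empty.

Group transactions by type.
Per group compute: COUNT(*), SUM(amount), ROUND(AVG(amount), 2).
  credit: ids {1, 11} → COUNT(*)=2, SUM(amount)=307, ROUND(AVG(amount), 2)=153.5
  fee: ids {3, 4, 7, 12, 13} → COUNT(*)=5, SUM(amount)=970, ROUND(AVG(amount), 2)=194
  refund: ids {6, 8, 10} → COUNT(*)=3, SUM(amount)=456, ROUND(AVG(amount), 2)=152
  transfer: ids {2, 5, 9, 14} → COUNT(*)=4, SUM(amount)=685, ROUND(AVG(amount), 2)=171.25

credit | 2 | 307 | 153.5 ; fee | 5 | 970 | 194 ; refund | 3 | 456 | 152 ; transfer | 4 | 685 | 171.25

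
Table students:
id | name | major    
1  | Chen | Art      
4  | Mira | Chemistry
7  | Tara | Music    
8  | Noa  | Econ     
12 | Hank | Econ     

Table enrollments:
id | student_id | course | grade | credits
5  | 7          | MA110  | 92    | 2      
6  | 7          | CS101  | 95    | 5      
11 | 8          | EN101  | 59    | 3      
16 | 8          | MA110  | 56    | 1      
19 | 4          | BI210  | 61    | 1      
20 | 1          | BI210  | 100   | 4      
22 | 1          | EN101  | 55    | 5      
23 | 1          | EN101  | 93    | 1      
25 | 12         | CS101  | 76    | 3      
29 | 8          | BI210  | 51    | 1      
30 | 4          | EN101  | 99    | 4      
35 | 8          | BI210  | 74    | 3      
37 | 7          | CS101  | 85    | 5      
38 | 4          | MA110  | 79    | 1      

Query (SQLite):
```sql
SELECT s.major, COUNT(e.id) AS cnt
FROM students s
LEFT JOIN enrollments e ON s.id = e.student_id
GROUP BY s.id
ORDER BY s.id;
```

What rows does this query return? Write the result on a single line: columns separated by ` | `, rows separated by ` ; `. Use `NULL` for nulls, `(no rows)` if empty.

Art | 3 ; Chemistry | 3 ; Music | 3 ; Econ | 4 ; Econ | 1

LEFT JOIN keeps every students row; unmatched ones get NULL for enrollments columns.
Group by students.id and compute COUNT(e.id). COUNT(col) of an all-NULL group is 0.
  1: ids {20, 22, 23} → COUNT(e.id)=3
  4: ids {19, 30, 38} → COUNT(e.id)=3
  7: ids {5, 6, 37} → COUNT(e.id)=3
  8: ids {11, 16, 29, 35} → COUNT(e.id)=4
  12: ids {25} → COUNT(e.id)=1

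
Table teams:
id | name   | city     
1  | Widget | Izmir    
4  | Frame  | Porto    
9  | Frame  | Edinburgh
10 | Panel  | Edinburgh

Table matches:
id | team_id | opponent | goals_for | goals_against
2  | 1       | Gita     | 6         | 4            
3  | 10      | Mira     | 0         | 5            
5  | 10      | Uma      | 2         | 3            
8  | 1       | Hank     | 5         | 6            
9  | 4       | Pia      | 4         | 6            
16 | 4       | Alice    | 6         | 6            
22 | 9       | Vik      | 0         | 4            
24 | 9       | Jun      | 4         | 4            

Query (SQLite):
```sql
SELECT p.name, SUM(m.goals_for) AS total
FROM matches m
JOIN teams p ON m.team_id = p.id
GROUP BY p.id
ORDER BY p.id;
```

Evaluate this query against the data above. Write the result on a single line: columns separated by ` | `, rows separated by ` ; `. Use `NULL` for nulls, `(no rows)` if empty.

Join each matches row to its teams via team_id.
Group joined rows by teams.id; compute SUM(m.goals_for) per group.
  1: ids {2, 8} → SUM(m.goals_for)=11
  4: ids {9, 16} → SUM(m.goals_for)=10
  9: ids {22, 24} → SUM(m.goals_for)=4
  10: ids {3, 5} → SUM(m.goals_for)=2

Widget | 11 ; Frame | 10 ; Frame | 4 ; Panel | 2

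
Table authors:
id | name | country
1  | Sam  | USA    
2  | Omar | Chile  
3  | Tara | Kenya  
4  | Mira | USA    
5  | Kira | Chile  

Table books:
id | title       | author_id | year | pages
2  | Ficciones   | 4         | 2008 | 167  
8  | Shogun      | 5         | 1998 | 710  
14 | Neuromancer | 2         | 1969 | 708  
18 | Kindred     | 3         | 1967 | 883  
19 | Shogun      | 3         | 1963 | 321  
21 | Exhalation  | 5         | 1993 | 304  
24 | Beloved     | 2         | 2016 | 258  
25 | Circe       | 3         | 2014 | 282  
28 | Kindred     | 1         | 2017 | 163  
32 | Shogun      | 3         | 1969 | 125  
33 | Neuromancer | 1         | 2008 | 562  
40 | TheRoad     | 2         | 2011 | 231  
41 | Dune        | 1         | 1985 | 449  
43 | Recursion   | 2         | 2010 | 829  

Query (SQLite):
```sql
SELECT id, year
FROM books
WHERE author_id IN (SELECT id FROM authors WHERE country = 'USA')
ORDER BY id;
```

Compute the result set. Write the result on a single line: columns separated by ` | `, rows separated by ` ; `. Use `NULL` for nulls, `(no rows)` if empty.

2 | 2008 ; 28 | 2017 ; 33 | 2008 ; 41 | 1985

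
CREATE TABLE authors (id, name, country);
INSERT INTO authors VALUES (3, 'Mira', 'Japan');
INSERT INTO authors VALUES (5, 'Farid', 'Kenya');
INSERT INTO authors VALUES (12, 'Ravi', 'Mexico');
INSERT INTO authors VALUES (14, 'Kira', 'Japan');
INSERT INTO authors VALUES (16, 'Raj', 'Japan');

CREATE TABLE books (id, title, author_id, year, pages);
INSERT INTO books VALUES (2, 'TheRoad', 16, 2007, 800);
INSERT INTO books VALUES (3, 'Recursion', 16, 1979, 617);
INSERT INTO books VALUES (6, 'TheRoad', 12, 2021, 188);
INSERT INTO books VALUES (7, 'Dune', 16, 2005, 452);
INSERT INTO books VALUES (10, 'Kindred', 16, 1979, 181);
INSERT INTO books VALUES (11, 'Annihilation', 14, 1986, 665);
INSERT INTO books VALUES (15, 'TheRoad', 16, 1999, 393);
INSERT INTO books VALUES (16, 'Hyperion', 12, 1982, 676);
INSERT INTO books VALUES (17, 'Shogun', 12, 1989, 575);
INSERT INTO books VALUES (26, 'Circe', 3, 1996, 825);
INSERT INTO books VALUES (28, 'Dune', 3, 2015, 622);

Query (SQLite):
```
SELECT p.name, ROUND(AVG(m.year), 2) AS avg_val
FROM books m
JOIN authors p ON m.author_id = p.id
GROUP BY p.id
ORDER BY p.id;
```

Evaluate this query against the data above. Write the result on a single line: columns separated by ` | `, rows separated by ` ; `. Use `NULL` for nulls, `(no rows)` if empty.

Join each books row to its authors via author_id.
Group joined rows by authors.id; compute ROUND(AVG(m.year), 2) per group.
  3: ids {26, 28} → ROUND(AVG(m.year), 2)=2005.5
  12: ids {6, 16, 17} → ROUND(AVG(m.year), 2)=1997.33
  14: ids {11} → ROUND(AVG(m.year), 2)=1986
  16: ids {2, 3, 7, 10, 15} → ROUND(AVG(m.year), 2)=1993.8

Mira | 2005.5 ; Ravi | 1997.33 ; Kira | 1986 ; Raj | 1993.8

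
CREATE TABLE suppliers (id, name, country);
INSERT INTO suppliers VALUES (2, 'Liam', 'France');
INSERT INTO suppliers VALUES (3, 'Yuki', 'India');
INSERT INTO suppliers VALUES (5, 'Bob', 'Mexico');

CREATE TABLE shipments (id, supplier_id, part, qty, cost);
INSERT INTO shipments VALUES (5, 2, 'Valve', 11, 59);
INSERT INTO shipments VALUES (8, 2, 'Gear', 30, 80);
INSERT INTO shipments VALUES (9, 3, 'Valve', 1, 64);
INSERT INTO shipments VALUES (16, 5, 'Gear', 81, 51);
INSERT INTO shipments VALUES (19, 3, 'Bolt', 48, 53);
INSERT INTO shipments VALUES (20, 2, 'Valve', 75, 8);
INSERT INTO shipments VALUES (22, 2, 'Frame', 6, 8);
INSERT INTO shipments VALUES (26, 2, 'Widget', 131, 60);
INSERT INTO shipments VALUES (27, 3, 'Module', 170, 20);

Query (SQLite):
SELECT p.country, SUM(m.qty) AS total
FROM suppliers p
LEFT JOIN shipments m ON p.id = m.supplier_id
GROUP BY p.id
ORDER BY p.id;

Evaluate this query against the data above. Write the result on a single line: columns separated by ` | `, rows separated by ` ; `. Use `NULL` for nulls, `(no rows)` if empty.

France | 253 ; India | 219 ; Mexico | 81

LEFT JOIN keeps every suppliers row; unmatched ones get NULL for shipments columns.
Group by suppliers.id and compute SUM(m.qty). SUM over an all-NULL group is NULL.
  2: ids {5, 8, 20, 22, 26} → SUM(m.qty)=253
  3: ids {9, 19, 27} → SUM(m.qty)=219
  5: ids {16} → SUM(m.qty)=81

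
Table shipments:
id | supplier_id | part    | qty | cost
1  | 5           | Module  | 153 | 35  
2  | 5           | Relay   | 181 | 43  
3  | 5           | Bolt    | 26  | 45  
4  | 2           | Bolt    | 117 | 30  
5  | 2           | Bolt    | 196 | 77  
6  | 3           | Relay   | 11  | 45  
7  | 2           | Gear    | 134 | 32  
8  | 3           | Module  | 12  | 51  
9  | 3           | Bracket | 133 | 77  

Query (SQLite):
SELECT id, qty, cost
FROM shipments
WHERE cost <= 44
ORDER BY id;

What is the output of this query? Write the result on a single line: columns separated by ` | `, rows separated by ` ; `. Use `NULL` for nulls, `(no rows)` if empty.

1 | 153 | 35 ; 2 | 181 | 43 ; 4 | 117 | 30 ; 7 | 134 | 32

cost <= 44: ids {1, 2, 4, 7}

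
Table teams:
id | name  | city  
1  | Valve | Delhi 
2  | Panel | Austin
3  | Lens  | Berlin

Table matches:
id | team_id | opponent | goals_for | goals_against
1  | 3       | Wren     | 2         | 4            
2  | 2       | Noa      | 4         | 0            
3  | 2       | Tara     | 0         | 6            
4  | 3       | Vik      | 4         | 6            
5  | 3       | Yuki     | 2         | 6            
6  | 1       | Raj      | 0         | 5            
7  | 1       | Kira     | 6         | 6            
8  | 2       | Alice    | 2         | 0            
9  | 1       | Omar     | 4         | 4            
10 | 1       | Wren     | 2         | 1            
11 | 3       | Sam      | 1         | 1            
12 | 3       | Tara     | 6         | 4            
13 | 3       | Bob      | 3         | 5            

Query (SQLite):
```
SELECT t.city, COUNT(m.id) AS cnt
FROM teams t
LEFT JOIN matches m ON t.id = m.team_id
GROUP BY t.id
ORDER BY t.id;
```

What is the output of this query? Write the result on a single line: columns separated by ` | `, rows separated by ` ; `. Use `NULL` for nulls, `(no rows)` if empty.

Delhi | 4 ; Austin | 3 ; Berlin | 6

LEFT JOIN keeps every teams row; unmatched ones get NULL for matches columns.
Group by teams.id and compute COUNT(m.id). COUNT(col) of an all-NULL group is 0.
  1: ids {6, 7, 9, 10} → COUNT(m.id)=4
  2: ids {2, 3, 8} → COUNT(m.id)=3
  3: ids {1, 4, 5, 11, 12, 13} → COUNT(m.id)=6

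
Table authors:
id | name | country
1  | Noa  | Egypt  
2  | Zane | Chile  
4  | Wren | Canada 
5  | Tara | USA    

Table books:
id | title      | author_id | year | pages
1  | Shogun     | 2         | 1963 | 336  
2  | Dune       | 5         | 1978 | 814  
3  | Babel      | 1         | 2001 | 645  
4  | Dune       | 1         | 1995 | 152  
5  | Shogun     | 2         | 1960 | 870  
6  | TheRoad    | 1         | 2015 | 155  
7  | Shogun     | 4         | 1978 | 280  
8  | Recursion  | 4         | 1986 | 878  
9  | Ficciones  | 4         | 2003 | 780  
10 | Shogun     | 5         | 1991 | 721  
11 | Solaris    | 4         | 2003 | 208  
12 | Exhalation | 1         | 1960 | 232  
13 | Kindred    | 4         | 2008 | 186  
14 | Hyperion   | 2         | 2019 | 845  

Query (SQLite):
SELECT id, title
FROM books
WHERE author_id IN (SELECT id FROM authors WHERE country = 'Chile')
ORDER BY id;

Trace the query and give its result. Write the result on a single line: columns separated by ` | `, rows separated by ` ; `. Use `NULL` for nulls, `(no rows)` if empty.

Inner query: authors.id where country = 'Chile'.
Outer: keep books rows whose author_id is in that set.
Inner query → {2}

1 | Shogun ; 5 | Shogun ; 14 | Hyperion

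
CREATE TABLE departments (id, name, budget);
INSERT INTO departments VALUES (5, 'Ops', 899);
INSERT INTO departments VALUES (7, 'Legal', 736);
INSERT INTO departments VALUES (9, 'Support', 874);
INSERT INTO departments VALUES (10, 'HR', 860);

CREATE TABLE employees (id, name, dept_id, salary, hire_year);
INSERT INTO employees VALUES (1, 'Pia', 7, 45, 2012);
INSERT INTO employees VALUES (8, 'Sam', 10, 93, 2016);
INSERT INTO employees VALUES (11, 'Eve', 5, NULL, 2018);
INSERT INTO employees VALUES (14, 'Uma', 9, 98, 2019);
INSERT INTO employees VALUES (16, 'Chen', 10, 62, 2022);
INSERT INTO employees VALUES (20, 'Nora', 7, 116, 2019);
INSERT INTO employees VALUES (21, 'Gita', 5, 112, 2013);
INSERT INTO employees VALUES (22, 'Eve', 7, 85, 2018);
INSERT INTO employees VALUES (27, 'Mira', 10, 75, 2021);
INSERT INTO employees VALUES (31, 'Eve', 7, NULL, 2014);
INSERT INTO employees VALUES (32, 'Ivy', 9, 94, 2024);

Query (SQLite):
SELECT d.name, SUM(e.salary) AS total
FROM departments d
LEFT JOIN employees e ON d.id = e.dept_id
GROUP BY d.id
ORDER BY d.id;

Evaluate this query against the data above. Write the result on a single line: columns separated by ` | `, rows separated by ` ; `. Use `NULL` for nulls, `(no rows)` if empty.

Ops | 112 ; Legal | 246 ; Support | 192 ; HR | 230

LEFT JOIN keeps every departments row; unmatched ones get NULL for employees columns.
Group by departments.id and compute SUM(e.salary). SUM over an all-NULL group is NULL.
  5: ids {11, 21} → SUM(e.salary)=112
  7: ids {1, 20, 22, 31} → SUM(e.salary)=246
  9: ids {14, 32} → SUM(e.salary)=192
  10: ids {8, 16, 27} → SUM(e.salary)=230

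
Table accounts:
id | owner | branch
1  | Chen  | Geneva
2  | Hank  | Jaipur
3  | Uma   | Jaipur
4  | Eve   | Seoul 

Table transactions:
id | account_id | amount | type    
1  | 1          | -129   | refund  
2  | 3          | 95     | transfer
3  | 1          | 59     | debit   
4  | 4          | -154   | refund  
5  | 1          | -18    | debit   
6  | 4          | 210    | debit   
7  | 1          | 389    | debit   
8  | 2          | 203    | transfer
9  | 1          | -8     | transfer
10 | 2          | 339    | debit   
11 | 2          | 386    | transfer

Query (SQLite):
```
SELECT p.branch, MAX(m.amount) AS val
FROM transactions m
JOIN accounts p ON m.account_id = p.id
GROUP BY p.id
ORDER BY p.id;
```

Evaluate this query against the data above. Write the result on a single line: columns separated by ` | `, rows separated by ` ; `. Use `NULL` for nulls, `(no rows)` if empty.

Geneva | 389 ; Jaipur | 386 ; Jaipur | 95 ; Seoul | 210

Join each transactions row to its accounts via account_id.
Group joined rows by accounts.id; compute MAX(m.amount) per group.
  1: ids {1, 3, 5, 7, 9} → MAX(m.amount)=389
  2: ids {8, 10, 11} → MAX(m.amount)=386
  3: ids {2} → MAX(m.amount)=95
  4: ids {4, 6} → MAX(m.amount)=210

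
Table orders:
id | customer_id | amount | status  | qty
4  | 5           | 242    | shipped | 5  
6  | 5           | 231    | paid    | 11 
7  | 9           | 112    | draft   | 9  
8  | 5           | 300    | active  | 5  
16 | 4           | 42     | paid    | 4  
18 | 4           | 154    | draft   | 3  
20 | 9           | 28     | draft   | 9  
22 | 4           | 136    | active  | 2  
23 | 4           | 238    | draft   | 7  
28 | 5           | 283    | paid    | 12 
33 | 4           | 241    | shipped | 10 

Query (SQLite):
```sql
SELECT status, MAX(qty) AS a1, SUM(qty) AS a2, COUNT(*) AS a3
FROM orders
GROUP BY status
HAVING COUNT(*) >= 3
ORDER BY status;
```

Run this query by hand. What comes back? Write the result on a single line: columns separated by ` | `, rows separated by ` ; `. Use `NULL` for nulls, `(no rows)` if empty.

draft | 9 | 28 | 4 ; paid | 12 | 27 | 3

Group orders by status.
Per group compute: MAX(qty), SUM(qty), COUNT(*).
HAVING: drop groups with fewer than 3 rows.
  active: ids {8, 22} → MAX(qty)=5, SUM(qty)=7, COUNT(*)=2
  draft: ids {7, 18, 20, 23} → MAX(qty)=9, SUM(qty)=28, COUNT(*)=4
  paid: ids {6, 16, 28} → MAX(qty)=12, SUM(qty)=27, COUNT(*)=3
  shipped: ids {4, 33} → MAX(qty)=10, SUM(qty)=15, COUNT(*)=2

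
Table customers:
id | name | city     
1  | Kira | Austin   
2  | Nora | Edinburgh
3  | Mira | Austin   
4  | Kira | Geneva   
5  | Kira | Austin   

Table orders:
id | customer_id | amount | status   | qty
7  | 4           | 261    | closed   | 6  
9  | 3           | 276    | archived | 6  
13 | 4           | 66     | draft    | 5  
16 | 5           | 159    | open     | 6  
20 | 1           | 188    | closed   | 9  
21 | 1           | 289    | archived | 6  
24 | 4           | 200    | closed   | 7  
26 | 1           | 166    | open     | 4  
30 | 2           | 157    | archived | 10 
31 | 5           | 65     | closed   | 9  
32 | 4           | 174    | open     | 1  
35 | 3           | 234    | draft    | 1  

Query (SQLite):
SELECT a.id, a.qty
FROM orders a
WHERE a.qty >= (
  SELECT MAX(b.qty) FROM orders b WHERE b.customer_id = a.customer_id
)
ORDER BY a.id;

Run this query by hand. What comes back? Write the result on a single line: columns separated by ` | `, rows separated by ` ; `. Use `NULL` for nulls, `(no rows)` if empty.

9 | 6 ; 20 | 9 ; 24 | 7 ; 30 | 10 ; 31 | 9

For each orders row a, compute MAX(qty) over rows sharing a.customer_id.
Keep row a if a.qty >= that per-group MAX.
  customer_id=1: MAX(qty) = 9
  customer_id=2: MAX(qty) = 10
  customer_id=3: MAX(qty) = 6
  customer_id=4: MAX(qty) = 7
  customer_id=5: MAX(qty) = 9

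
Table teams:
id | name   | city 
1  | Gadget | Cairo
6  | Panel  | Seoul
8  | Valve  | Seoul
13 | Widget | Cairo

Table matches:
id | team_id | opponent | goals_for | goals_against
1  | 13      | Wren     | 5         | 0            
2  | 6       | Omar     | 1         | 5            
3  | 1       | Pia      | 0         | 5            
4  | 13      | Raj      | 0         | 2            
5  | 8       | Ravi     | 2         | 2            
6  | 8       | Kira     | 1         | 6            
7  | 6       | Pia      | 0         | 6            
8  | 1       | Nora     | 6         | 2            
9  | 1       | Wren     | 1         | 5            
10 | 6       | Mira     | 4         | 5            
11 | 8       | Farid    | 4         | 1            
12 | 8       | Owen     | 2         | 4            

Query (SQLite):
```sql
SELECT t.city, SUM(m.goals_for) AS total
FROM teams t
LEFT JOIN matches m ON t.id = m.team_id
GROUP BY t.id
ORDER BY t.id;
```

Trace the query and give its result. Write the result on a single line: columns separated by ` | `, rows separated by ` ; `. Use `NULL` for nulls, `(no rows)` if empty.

LEFT JOIN keeps every teams row; unmatched ones get NULL for matches columns.
Group by teams.id and compute SUM(m.goals_for). SUM over an all-NULL group is NULL.
  1: ids {3, 8, 9} → SUM(m.goals_for)=7
  6: ids {2, 7, 10} → SUM(m.goals_for)=5
  8: ids {5, 6, 11, 12} → SUM(m.goals_for)=9
  13: ids {1, 4} → SUM(m.goals_for)=5

Cairo | 7 ; Seoul | 5 ; Seoul | 9 ; Cairo | 5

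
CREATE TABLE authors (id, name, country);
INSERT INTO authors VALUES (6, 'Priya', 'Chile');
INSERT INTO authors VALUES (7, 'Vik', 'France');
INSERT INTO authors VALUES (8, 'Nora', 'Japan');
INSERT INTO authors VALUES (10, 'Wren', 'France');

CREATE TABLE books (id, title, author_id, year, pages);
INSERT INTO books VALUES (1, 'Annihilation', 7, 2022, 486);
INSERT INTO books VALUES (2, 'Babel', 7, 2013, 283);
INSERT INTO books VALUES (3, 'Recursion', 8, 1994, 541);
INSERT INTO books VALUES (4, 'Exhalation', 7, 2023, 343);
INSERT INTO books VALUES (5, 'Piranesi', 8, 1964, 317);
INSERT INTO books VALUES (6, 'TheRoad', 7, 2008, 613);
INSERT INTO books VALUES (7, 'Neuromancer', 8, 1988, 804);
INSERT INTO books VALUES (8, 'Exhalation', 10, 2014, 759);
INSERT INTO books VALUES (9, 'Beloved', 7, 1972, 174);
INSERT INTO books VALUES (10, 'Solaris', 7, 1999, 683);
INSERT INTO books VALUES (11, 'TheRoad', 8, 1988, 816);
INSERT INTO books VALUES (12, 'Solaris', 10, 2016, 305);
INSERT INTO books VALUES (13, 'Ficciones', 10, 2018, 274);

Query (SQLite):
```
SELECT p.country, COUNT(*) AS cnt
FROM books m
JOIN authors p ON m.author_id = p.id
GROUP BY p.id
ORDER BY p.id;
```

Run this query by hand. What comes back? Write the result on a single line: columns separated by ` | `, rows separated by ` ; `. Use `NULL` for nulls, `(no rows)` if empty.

France | 6 ; Japan | 4 ; France | 3

Join each books row to its authors via author_id.
Group joined rows by authors.id; compute COUNT(*) per group.
  7: ids {1, 2, 4, 6, 9, 10} → COUNT(*)=6
  8: ids {3, 5, 7, 11} → COUNT(*)=4
  10: ids {8, 12, 13} → COUNT(*)=3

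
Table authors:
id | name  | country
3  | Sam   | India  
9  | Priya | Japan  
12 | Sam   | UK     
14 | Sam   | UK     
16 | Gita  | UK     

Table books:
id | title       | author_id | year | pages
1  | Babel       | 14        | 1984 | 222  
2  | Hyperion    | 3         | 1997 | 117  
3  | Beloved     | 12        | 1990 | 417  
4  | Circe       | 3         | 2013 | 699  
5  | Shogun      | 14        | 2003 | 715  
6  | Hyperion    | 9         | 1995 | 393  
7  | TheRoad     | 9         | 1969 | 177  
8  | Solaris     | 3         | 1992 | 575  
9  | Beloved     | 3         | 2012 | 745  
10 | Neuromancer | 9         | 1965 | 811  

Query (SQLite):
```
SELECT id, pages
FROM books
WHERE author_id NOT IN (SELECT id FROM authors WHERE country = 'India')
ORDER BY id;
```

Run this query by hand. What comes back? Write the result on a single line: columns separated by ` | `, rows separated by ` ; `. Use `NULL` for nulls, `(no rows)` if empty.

1 | 222 ; 3 | 417 ; 5 | 715 ; 6 | 393 ; 7 | 177 ; 10 | 811

Inner query: authors.id where country = 'India'.
Outer: keep books rows whose author_id is not in that set.
Inner query → {3}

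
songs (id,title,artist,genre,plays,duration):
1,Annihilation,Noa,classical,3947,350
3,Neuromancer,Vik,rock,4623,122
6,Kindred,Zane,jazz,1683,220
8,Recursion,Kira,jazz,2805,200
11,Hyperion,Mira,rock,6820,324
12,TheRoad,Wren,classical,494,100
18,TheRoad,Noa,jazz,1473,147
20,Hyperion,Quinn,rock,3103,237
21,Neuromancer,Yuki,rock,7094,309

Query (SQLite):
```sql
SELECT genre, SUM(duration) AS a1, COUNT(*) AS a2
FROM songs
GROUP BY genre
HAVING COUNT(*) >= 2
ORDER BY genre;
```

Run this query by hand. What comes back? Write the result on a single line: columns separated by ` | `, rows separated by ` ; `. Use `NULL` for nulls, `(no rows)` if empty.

classical | 450 | 2 ; jazz | 567 | 3 ; rock | 992 | 4

Group songs by genre.
Per group compute: SUM(duration), COUNT(*).
HAVING: drop groups with fewer than 2 rows.
  classical: ids {1, 12} → SUM(duration)=450, COUNT(*)=2
  jazz: ids {6, 8, 18} → SUM(duration)=567, COUNT(*)=3
  rock: ids {3, 11, 20, 21} → SUM(duration)=992, COUNT(*)=4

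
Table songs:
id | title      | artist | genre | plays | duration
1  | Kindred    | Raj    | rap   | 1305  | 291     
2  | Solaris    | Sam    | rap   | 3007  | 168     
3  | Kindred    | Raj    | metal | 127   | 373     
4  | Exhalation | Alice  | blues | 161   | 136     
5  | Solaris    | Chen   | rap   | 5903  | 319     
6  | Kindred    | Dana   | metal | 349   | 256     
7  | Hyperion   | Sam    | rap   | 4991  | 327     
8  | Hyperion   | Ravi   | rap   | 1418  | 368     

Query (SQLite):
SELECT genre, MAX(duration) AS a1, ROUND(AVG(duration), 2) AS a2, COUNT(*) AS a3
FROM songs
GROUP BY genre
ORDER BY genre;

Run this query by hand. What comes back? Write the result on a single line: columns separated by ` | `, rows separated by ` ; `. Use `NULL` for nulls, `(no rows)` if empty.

blues | 136 | 136 | 1 ; metal | 373 | 314.5 | 2 ; rap | 368 | 294.6 | 5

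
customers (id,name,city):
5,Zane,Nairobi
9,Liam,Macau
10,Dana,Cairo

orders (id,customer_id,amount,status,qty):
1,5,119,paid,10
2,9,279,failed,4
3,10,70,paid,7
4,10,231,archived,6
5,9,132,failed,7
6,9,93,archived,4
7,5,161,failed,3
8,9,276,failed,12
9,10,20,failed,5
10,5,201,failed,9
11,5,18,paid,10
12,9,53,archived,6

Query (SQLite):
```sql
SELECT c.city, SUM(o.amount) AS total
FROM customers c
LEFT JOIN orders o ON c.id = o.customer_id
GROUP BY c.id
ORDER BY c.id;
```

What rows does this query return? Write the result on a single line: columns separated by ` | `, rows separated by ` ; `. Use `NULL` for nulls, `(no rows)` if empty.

LEFT JOIN keeps every customers row; unmatched ones get NULL for orders columns.
Group by customers.id and compute SUM(o.amount). SUM over an all-NULL group is NULL.
  5: ids {1, 7, 10, 11} → SUM(o.amount)=499
  9: ids {2, 5, 6, 8, 12} → SUM(o.amount)=833
  10: ids {3, 4, 9} → SUM(o.amount)=321

Nairobi | 499 ; Macau | 833 ; Cairo | 321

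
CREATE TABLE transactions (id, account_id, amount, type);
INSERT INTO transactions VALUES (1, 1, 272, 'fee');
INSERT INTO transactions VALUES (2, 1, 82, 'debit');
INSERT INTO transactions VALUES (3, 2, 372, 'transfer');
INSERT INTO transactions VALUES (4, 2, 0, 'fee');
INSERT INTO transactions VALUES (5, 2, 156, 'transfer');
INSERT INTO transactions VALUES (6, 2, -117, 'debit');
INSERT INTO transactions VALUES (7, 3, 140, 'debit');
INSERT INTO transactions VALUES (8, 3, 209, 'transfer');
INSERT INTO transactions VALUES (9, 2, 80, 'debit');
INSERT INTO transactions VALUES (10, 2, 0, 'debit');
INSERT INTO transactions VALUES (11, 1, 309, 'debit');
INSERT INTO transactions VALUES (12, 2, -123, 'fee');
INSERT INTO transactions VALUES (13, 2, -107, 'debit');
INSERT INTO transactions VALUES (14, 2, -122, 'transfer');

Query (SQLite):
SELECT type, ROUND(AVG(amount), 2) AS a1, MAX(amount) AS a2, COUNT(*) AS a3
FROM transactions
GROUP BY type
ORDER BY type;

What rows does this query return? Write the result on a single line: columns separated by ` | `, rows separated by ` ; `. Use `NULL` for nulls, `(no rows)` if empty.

debit | 55.29 | 309 | 7 ; fee | 49.67 | 272 | 3 ; transfer | 153.75 | 372 | 4

Group transactions by type.
Per group compute: ROUND(AVG(amount), 2), MAX(amount), COUNT(*).
  debit: ids {2, 6, 7, 9, 10, 11, 13} → ROUND(AVG(amount), 2)=55.29, MAX(amount)=309, COUNT(*)=7
  fee: ids {1, 4, 12} → ROUND(AVG(amount), 2)=49.67, MAX(amount)=272, COUNT(*)=3
  transfer: ids {3, 5, 8, 14} → ROUND(AVG(amount), 2)=153.75, MAX(amount)=372, COUNT(*)=4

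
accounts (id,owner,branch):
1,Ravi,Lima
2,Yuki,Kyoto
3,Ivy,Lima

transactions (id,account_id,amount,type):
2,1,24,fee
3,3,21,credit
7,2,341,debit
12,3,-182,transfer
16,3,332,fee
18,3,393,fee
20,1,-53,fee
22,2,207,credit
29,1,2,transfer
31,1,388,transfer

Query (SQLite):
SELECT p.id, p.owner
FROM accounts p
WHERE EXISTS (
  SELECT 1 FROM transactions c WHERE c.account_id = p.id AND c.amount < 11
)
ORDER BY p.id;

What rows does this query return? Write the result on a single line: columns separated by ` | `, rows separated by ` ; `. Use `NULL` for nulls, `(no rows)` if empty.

1 | Ravi ; 3 | Ivy

For each accounts row, check whether any transactions with matching account_id has amount < 11.
Keep rows where that is true.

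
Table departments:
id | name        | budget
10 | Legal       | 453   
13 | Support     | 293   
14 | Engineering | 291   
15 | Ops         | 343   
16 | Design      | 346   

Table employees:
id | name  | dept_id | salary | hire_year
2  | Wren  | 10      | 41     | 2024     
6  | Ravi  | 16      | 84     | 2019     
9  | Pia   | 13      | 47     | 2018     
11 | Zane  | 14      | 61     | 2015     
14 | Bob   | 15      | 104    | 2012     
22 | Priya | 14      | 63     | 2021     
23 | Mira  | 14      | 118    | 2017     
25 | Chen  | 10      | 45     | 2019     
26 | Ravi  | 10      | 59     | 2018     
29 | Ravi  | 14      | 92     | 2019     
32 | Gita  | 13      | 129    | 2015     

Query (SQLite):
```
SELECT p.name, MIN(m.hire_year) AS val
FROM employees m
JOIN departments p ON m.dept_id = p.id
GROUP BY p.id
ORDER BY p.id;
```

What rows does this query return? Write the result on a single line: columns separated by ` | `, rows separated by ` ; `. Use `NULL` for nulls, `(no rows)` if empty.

Legal | 2018 ; Support | 2015 ; Engineering | 2015 ; Ops | 2012 ; Design | 2019

Join each employees row to its departments via dept_id.
Group joined rows by departments.id; compute MIN(m.hire_year) per group.
  10: ids {2, 25, 26} → MIN(m.hire_year)=2018
  13: ids {9, 32} → MIN(m.hire_year)=2015
  14: ids {11, 22, 23, 29} → MIN(m.hire_year)=2015
  15: ids {14} → MIN(m.hire_year)=2012
  16: ids {6} → MIN(m.hire_year)=2019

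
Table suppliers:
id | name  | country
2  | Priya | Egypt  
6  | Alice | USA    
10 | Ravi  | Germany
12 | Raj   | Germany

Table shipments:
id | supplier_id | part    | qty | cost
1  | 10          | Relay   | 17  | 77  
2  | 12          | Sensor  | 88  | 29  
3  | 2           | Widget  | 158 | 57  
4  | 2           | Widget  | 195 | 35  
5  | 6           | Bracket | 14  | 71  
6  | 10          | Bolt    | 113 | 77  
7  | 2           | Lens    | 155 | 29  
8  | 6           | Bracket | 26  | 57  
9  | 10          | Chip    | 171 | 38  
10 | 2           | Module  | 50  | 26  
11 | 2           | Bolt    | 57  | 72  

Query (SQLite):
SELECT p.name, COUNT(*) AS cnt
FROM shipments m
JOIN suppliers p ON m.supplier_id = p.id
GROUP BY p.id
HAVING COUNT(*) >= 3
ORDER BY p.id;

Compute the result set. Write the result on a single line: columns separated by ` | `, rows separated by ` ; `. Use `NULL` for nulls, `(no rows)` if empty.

Priya | 5 ; Ravi | 3

Join each shipments row to its suppliers via supplier_id.
Group joined rows by suppliers.id; compute COUNT(*) per group.
HAVING: keep groups with count ≥ 3.
  2: ids {3, 4, 7, 10, 11} → COUNT(*)=5
  6: ids {5, 8} → COUNT(*)=2
  10: ids {1, 6, 9} → COUNT(*)=3
  12: ids {2} → COUNT(*)=1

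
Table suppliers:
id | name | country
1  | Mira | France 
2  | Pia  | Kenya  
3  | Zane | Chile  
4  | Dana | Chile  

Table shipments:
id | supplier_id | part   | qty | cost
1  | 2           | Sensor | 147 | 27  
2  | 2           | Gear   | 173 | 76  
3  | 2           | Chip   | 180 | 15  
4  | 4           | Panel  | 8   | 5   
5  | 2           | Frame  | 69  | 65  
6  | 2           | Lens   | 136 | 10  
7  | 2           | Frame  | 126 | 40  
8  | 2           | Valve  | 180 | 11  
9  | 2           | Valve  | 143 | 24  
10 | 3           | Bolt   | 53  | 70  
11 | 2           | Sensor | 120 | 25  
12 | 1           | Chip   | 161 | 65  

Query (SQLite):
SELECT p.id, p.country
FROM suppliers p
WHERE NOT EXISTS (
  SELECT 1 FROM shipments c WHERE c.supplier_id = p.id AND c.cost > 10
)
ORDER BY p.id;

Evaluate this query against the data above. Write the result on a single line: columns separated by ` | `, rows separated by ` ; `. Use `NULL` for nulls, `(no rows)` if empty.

4 | Chile

For each suppliers row, check whether any shipments with matching supplier_id has cost > 10.
Keep rows where that is false.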